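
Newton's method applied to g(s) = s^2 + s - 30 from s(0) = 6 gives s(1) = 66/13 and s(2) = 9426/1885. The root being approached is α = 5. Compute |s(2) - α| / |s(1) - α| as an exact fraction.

s(1) - α = 66/13 - 5 = 1/13, so |s(1) - α| = 1/13.
s(2) - α = 9426/1885 - 5 = 1/1885, so |s(2) - α| = 1/1885.
Ratio = (1/1885) / (1/13) = 1/145.

1/145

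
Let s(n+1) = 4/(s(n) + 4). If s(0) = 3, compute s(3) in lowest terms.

32/39

s(1) = 4/(3 + 4) = 4/7.
s(2) = 4/(4/7 + 4) = 7/8.
s(3) = 4/(7/8 + 4) = 32/39.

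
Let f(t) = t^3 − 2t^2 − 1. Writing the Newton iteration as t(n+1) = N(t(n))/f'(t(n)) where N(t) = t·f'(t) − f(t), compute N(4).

f'(t) = 3t^2 − 4t.
N(t) = t·f'(t) − f(t) = t·(3t^2 − 4t) − (t^3 − 2t^2 − 1) = 2t^3 − 2t^2 + 1.
N(4) = 97.

97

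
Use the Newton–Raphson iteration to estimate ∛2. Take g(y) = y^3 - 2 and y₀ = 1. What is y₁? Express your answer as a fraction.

4/3

g'(y) = 3y^2.
g(1) = -1, g'(1) = 3, so y₁ = 1 - (-1)/3 = 4/3.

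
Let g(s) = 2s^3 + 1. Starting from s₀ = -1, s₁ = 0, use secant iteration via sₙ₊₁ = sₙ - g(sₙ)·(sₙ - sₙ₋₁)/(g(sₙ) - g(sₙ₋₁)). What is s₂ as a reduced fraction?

g(-1) = -1, g(0) = 1. s₂ = 0 - 1·(0 - (-1))/(1 - (-1)) = -1/2.

-1/2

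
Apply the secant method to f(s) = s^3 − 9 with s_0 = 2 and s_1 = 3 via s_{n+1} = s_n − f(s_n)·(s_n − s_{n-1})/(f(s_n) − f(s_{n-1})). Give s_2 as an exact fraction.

f(2) = −1, f(3) = 18. s_2 = 3 − 18·(3 − 2)/(18 − (−1)) = 39/19.

39/19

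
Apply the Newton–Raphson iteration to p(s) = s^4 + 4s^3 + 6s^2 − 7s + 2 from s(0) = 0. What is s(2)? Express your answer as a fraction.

p'(s) = 4s^3 + 12s^2 + 12s − 7.
p(0) = 2, p'(0) = −7, so s(1) = 0 − 2/(−7) = 2/7.
p(2/7) = 1416/2401, p'(2/7) = −857/343, so s(2) = (2/7) − (1416/2401)/(−857/343) = 3130/5999.

3130/5999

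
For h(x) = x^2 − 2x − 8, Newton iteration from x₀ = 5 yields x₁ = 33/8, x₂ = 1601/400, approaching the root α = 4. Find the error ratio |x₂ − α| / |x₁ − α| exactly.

1/50

x₁ − α = 33/8 − 4 = 1/8, so |x₁ − α| = 1/8.
x₂ − α = 1601/400 − 4 = 1/400, so |x₂ − α| = 1/400.
Ratio = (1/400) / (1/8) = 1/50.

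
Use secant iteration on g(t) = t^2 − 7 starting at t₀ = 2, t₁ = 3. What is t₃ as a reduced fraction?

37/14

g(2) = −3, g(3) = 2. t₂ = 3 − 2·(3 − 2)/(2 − (−3)) = 13/5.
g(3) = 2, g(13/5) = −6/25. t₃ = (13/5) − (−6/25)·((13/5) − 3)/((−6/25) − 2) = 37/14.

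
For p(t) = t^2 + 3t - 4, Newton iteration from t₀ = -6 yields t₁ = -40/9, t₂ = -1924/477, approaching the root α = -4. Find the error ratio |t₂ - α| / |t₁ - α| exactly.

4/53

t₁ - α = -40/9 - (-4) = -40/9 + 4 = -4/9, so |t₁ - α| = 4/9.
t₂ - α = -1924/477 - (-4) = -1924/477 + 4 = -16/477, so |t₂ - α| = 16/477.
Ratio = (16/477) / (4/9) = 4/53.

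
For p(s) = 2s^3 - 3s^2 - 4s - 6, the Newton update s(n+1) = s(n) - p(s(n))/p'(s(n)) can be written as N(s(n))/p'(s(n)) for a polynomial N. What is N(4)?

214

p'(s) = 6s^2 - 6s - 4.
N(s) = s·p'(s) - p(s) = s·(6s^2 - 6s - 4) - (2s^3 - 3s^2 - 4s - 6) = 4s^3 - 3s^2 + 6.
N(4) = 214.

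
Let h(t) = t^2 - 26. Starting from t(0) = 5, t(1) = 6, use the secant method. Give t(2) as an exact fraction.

56/11

h(5) = -1, h(6) = 10. t(2) = 6 - 10·(6 - 5)/(10 - (-1)) = 56/11.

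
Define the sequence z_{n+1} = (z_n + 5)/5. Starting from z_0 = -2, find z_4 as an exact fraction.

778/625

z_1 = ((-2) + 5)/5 = 3/5.
z_2 = ((3/5) + 5)/5 = 28/25.
z_3 = ((28/25) + 5)/5 = 153/125.
z_4 = ((153/125) + 5)/5 = 778/625.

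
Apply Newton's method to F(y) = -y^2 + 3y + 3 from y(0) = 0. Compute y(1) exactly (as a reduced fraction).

-1

F'(y) = -2y + 3.
F(0) = 3, F'(0) = 3, so y(1) = 0 - 3/3 = -1.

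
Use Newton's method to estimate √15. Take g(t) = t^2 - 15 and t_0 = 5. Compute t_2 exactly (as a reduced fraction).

g'(t) = 2t.
g(5) = 10, g'(5) = 10, so t_1 = 5 - 10/10 = 4.
g(4) = 1, g'(4) = 8, so t_2 = 4 - 1/8 = 31/8.

31/8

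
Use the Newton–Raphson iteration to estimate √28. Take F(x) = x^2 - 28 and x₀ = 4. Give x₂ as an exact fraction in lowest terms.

F'(x) = 2x.
F(4) = -12, F'(4) = 8, so x₁ = 4 - (-12)/8 = 11/2.
F(11/2) = 9/4, F'(11/2) = 11, so x₂ = (11/2) - (9/4)/11 = 233/44.

233/44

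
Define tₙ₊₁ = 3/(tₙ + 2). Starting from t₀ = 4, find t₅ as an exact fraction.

t₁ = 3/(4 + 2) = 1/2.
t₂ = 3/(1/2 + 2) = 6/5.
t₃ = 3/(6/5 + 2) = 15/16.
t₄ = 3/(15/16 + 2) = 48/47.
t₅ = 3/(48/47 + 2) = 141/142.

141/142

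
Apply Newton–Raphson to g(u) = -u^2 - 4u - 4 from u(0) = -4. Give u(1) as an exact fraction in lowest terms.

-3

g'(u) = -2u - 4.
g(-4) = -4, g'(-4) = 4, so u(1) = (-4) - (-4)/4 = -3.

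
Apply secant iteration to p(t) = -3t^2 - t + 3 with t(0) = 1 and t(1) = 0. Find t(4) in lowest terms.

264/313

p(1) = -1, p(0) = 3. t(2) = 0 - 3·(0 - 1)/(3 - (-1)) = 3/4.
p(0) = 3, p(3/4) = 9/16. t(3) = (3/4) - (9/16)·((3/4) - 0)/((9/16) - 3) = 12/13.
p(3/4) = 9/16, p(12/13) = -81/169. t(4) = (12/13) - (-81/169)·((12/13) - (3/4))/((-81/169) - (9/16)) = 264/313.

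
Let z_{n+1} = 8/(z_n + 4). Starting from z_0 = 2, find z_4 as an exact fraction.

z_1 = 8/(2 + 4) = 4/3.
z_2 = 8/(4/3 + 4) = 3/2.
z_3 = 8/(3/2 + 4) = 16/11.
z_4 = 8/(16/11 + 4) = 22/15.

22/15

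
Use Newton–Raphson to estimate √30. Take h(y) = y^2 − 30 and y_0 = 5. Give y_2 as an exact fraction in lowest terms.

241/44

h'(y) = 2y.
h(5) = −5, h'(5) = 10, so y_1 = 5 − (−5)/10 = 11/2.
h(11/2) = 1/4, h'(11/2) = 11, so y_2 = (11/2) − (1/4)/11 = 241/44.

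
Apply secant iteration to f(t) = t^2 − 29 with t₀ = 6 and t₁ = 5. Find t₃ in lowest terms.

307/57

f(6) = 7, f(5) = −4. t₂ = 5 − (−4)·(5 − 6)/((−4) − 7) = 59/11.
f(5) = −4, f(59/11) = −28/121. t₃ = (59/11) − (−28/121)·((59/11) − 5)/((−28/121) − (−4)) = 307/57.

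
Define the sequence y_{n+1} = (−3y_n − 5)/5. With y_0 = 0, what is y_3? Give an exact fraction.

−19/25

y_1 = (−3·0 − 5)/5 = −1.
y_2 = (−3·(−1) − 5)/5 = −2/5.
y_3 = (−3·(−2/5) − 5)/5 = −19/25.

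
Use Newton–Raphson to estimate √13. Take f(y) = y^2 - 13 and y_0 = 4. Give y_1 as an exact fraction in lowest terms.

f'(y) = 2y.
f(4) = 3, f'(4) = 8, so y_1 = 4 - 3/8 = 29/8.

29/8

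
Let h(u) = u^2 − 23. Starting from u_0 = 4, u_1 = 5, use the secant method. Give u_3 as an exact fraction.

h(4) = −7, h(5) = 2. u_2 = 5 − 2·(5 − 4)/(2 − (−7)) = 43/9.
h(5) = 2, h(43/9) = −14/81. u_3 = (43/9) − (−14/81)·((43/9) − 5)/((−14/81) − 2) = 211/44.

211/44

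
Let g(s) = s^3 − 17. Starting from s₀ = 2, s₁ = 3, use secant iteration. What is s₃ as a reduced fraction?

20801/8137

g(2) = −9, g(3) = 10. s₂ = 3 − 10·(3 − 2)/(10 − (−9)) = 47/19.
g(3) = 10, g(47/19) = −12780/6859. s₃ = (47/19) − (−12780/6859)·((47/19) − 3)/((−12780/6859) − 10) = 20801/8137.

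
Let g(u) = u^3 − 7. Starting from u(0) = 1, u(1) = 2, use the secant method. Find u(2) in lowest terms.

g(1) = −6, g(2) = 1. u(2) = 2 − 1·(2 − 1)/(1 − (−6)) = 13/7.

13/7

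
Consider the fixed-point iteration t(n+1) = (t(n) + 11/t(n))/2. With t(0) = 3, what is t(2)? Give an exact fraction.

199/60

t(1) = (3 + 11/3)/2 = 10/3.
t(2) = (10/3 + 11/(10/3))/2 = 199/60.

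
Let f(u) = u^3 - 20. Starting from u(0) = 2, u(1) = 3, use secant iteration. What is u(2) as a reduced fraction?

50/19

f(2) = -12, f(3) = 7. u(2) = 3 - 7·(3 - 2)/(7 - (-12)) = 50/19.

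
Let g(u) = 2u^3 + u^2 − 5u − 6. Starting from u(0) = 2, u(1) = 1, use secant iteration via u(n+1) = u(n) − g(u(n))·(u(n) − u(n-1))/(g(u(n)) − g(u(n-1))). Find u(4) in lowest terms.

g(2) = 4, g(1) = −8. u(2) = 1 − (−8)·(1 − 2)/((−8) − 4) = 5/3.
g(1) = −8, g(5/3) = −62/27. u(3) = (5/3) − (−62/27)·((5/3) − 1)/((−62/27) − (−8)) = 149/77.
g(5/3) = −62/27, g(149/77) = 1169072/456533. u(4) = (149/77) − (1169072/456533)·((149/77) − (5/3))/((1169072/456533) − (−62/27)) = 1731941/965645.

1731941/965645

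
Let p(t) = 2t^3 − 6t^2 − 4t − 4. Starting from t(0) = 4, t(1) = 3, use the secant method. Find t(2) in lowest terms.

p(4) = 12, p(3) = −16. t(2) = 3 − (−16)·(3 − 4)/((−16) − 12) = 25/7.

25/7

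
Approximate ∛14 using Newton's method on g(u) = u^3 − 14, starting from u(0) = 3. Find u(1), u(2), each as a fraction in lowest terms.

g'(u) = 3u^2.
g(3) = 13, g'(3) = 27, so u(1) = 3 − 13/27 = 68/27.
g(68/27) = 38870/19683, g'(68/27) = 4624/243, so u(2) = (68/27) − (38870/19683)/(4624/243) = 452213/187272.

u(1) = 68/27, u(2) = 452213/187272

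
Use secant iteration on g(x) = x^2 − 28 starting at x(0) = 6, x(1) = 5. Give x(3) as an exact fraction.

g(6) = 8, g(5) = −3. x(2) = 5 − (−3)·(5 − 6)/((−3) − 8) = 58/11.
g(5) = −3, g(58/11) = −24/121. x(3) = (58/11) − (−24/121)·((58/11) − 5)/((−24/121) − (−3)) = 598/113.

598/113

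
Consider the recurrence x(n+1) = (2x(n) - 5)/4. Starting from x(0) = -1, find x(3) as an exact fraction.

-37/16

x(1) = (2·(-1) - 5)/4 = -7/4.
x(2) = (2·(-7/4) - 5)/4 = -17/8.
x(3) = (2·(-17/8) - 5)/4 = -37/16.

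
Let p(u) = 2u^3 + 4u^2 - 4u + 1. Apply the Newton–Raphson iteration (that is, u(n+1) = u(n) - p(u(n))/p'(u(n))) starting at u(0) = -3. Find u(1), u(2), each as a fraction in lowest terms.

u(1) = -73/26, u(2) = -254857/91559

p'(u) = 6u^2 + 8u - 4.
p(-3) = -5, p'(-3) = 26, so u(1) = (-3) - (-5)/26 = -73/26.
p(-73/26) = -4425/8788, p'(-73/26) = 7043/338, so u(2) = (-73/26) - (-4425/8788)/(7043/338) = -254857/91559.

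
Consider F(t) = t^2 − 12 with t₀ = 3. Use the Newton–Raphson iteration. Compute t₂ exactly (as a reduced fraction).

F'(t) = 2t.
F(3) = −3, F'(3) = 6, so t₁ = 3 − (−3)/6 = 7/2.
F(7/2) = 1/4, F'(7/2) = 7, so t₂ = (7/2) − (1/4)/7 = 97/28.

97/28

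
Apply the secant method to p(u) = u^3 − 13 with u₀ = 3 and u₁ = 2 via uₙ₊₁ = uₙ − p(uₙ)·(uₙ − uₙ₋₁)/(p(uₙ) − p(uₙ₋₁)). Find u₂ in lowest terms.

p(3) = 14, p(2) = −5. u₂ = 2 − (−5)·(2 − 3)/((−5) − 14) = 43/19.

43/19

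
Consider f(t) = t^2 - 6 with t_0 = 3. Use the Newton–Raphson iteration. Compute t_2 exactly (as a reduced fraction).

49/20

f'(t) = 2t.
f(3) = 3, f'(3) = 6, so t_1 = 3 - 3/6 = 5/2.
f(5/2) = 1/4, f'(5/2) = 5, so t_2 = (5/2) - (1/4)/5 = 49/20.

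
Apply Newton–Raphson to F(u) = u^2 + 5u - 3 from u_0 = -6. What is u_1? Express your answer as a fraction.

F'(u) = 2u + 5.
F(-6) = 3, F'(-6) = -7, so u_1 = (-6) - 3/(-7) = -39/7.

-39/7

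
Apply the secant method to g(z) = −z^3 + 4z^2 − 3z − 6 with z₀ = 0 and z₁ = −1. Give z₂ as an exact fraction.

−3/4

g(0) = −6, g(−1) = 2. z₂ = (−1) − 2·((−1) − 0)/(2 − (−6)) = −3/4.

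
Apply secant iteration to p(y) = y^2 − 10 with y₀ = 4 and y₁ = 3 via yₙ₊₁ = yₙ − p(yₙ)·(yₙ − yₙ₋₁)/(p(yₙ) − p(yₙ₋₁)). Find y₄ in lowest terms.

p(4) = 6, p(3) = −1. y₂ = 3 − (−1)·(3 − 4)/((−1) − 6) = 22/7.
p(3) = −1, p(22/7) = −6/49. y₃ = (22/7) − (−6/49)·((22/7) − 3)/((−6/49) − (−1)) = 136/43.
p(22/7) = −6/49, p(136/43) = 6/1849. y₄ = (136/43) − (6/1849)·((136/43) − (22/7))/((6/1849) − (−6/49)) = 3001/949.

3001/949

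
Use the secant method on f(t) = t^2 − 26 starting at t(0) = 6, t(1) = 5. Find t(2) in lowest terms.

56/11

f(6) = 10, f(5) = −1. t(2) = 5 − (−1)·(5 − 6)/((−1) − 10) = 56/11.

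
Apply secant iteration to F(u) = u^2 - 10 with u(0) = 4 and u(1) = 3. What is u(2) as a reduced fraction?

F(4) = 6, F(3) = -1. u(2) = 3 - (-1)·(3 - 4)/((-1) - 6) = 22/7.

22/7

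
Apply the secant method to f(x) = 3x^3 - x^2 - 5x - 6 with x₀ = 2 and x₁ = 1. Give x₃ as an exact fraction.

f(2) = 4, f(1) = -9. x₂ = 1 - (-9)·(1 - 2)/((-9) - 4) = 22/13.
f(1) = -9, f(22/13) = -6120/2197. x₃ = (22/13) - (-6120/2197)·((22/13) - 1)/((-6120/2197) - (-9)) = 3038/1517.

3038/1517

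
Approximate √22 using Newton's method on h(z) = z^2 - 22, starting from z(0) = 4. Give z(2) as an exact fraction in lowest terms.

h'(z) = 2z.
h(4) = -6, h'(4) = 8, so z(1) = 4 - (-6)/8 = 19/4.
h(19/4) = 9/16, h'(19/4) = 19/2, so z(2) = (19/4) - (9/16)/(19/2) = 713/152.

713/152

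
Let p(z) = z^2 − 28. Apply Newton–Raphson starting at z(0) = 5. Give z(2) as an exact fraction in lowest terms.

5609/1060

p'(z) = 2z.
p(5) = −3, p'(5) = 10, so z(1) = 5 − (−3)/10 = 53/10.
p(53/10) = 9/100, p'(53/10) = 53/5, so z(2) = (53/10) − (9/100)/(53/5) = 5609/1060.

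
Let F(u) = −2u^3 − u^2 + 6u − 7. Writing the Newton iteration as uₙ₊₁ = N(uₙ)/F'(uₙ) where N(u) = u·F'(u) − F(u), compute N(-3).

F'(u) = −6u^2 − 2u + 6.
N(u) = u·F'(u) − F(u) = u·(−6u^2 − 2u + 6) − (−2u^3 − u^2 + 6u − 7) = −4u^3 − u^2 + 7.
N(-3) = 106.

106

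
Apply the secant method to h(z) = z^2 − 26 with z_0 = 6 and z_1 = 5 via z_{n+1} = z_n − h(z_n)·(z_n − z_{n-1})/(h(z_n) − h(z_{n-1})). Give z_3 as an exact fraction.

h(6) = 10, h(5) = −1. z_2 = 5 − (−1)·(5 − 6)/((−1) − 10) = 56/11.
h(5) = −1, h(56/11) = −10/121. z_3 = (56/11) − (−10/121)·((56/11) − 5)/((−10/121) − (−1)) = 566/111.

566/111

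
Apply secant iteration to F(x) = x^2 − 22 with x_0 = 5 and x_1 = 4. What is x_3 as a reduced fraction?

61/13

F(5) = 3, F(4) = −6. x_2 = 4 − (−6)·(4 − 5)/((−6) − 3) = 14/3.
F(4) = −6, F(14/3) = −2/9. x_3 = (14/3) − (−2/9)·((14/3) − 4)/((−2/9) − (−6)) = 61/13.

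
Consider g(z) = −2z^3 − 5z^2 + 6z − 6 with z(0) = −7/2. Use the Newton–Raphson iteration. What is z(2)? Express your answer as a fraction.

g'(z) = −6z^2 − 10z + 6.
g(−7/2) = −5/2, g'(−7/2) = −65/2, so z(1) = (−7/2) − (−5/2)/(−65/2) = −93/26.
g(−93/26) = 210/2197, g'(−93/26) = −11829/338, so z(2) = (−93/26) − (210/2197)/(−11829/338) = −366419/102518.

−366419/102518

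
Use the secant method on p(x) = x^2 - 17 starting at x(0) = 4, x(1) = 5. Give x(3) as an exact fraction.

p(4) = -1, p(5) = 8. x(2) = 5 - 8·(5 - 4)/(8 - (-1)) = 37/9.
p(5) = 8, p(37/9) = -8/81. x(3) = (37/9) - (-8/81)·((37/9) - 5)/((-8/81) - 8) = 169/41.

169/41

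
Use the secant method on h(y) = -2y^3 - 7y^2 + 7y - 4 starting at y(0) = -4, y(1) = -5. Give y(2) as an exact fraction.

h(-4) = -16, h(-5) = 36. y(2) = (-5) - 36·((-5) - (-4))/(36 - (-16)) = -56/13.

-56/13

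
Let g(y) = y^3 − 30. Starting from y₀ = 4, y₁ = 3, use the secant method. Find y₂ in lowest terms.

114/37

g(4) = 34, g(3) = −3. y₂ = 3 − (−3)·(3 − 4)/((−3) − 34) = 114/37.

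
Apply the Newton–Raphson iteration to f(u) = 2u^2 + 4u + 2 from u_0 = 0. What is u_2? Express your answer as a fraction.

f'(u) = 4u + 4.
f(0) = 2, f'(0) = 4, so u_1 = 0 - 2/4 = -1/2.
f(-1/2) = 1/2, f'(-1/2) = 2, so u_2 = (-1/2) - (1/2)/2 = -3/4.

-3/4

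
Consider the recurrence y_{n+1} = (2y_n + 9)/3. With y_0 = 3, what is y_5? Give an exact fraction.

y_1 = (2·3 + 9)/3 = 5.
y_2 = (2·5 + 9)/3 = 19/3.
y_3 = (2·(19/3) + 9)/3 = 65/9.
y_4 = (2·(65/9) + 9)/3 = 211/27.
y_5 = (2·(211/27) + 9)/3 = 665/81.

665/81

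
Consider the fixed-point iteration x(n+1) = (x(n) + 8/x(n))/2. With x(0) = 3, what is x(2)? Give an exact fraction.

577/204

x(1) = (3 + 8/3)/2 = 17/6.
x(2) = (17/6 + 8/(17/6))/2 = 577/204.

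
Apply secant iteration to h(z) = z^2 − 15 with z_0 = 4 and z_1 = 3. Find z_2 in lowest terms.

h(4) = 1, h(3) = −6. z_2 = 3 − (−6)·(3 − 4)/((−6) − 1) = 27/7.

27/7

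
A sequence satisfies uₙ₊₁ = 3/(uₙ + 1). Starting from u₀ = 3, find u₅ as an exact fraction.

120/97

u₁ = 3/(3 + 1) = 3/4.
u₂ = 3/(3/4 + 1) = 12/7.
u₃ = 3/(12/7 + 1) = 21/19.
u₄ = 3/(21/19 + 1) = 57/40.
u₅ = 3/(57/40 + 1) = 120/97.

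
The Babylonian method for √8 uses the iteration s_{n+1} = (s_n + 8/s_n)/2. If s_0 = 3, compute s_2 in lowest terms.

577/204

s_1 = (3 + 8/3)/2 = 17/6.
s_2 = (17/6 + 8/(17/6))/2 = 577/204.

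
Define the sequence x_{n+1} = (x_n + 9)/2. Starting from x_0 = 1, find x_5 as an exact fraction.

x_1 = (1 + 9)/2 = 5.
x_2 = (5 + 9)/2 = 7.
x_3 = (7 + 9)/2 = 8.
x_4 = (8 + 9)/2 = 17/2.
x_5 = ((17/2) + 9)/2 = 35/4.

35/4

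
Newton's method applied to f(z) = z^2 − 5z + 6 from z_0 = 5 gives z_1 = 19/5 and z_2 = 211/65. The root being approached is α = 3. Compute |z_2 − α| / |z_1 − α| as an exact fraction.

4/13

z_1 − α = 19/5 − 3 = 4/5, so |z_1 − α| = 4/5.
z_2 − α = 211/65 − 3 = 16/65, so |z_2 − α| = 16/65.
Ratio = (16/65) / (4/5) = 4/13.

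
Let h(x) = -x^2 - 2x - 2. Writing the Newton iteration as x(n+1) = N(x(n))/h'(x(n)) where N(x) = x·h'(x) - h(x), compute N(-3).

-7

h'(x) = -2x - 2.
N(x) = x·h'(x) - h(x) = x·(-2x - 2) - (-x^2 - 2x - 2) = -x^2 + 2.
N(-3) = -7.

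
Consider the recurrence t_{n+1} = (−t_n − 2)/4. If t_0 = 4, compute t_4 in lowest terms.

t_1 = (−4 − 2)/4 = −3/2.
t_2 = (−(−3/2) − 2)/4 = −1/8.
t_3 = (−(−1/8) − 2)/4 = −15/32.
t_4 = (−(−15/32) − 2)/4 = −49/128.

−49/128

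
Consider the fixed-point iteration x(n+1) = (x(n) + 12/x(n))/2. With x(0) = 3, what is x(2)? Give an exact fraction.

97/28

x(1) = (3 + 12/3)/2 = 7/2.
x(2) = (7/2 + 12/(7/2))/2 = 97/28.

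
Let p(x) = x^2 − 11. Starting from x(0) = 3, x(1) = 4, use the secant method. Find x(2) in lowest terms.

p(3) = −2, p(4) = 5. x(2) = 4 − 5·(4 − 3)/(5 − (−2)) = 23/7.

23/7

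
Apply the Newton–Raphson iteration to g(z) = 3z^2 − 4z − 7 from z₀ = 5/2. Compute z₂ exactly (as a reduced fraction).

g'(z) = 6z − 4.
g(5/2) = 7/4, g'(5/2) = 11, so z₁ = (5/2) − (7/4)/11 = 103/44.
g(103/44) = 147/1936, g'(103/44) = 221/22, so z₂ = (103/44) − (147/1936)/(221/22) = 45379/19448.

45379/19448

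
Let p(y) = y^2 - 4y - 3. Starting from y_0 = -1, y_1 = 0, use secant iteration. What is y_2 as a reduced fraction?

-3/5

p(-1) = 2, p(0) = -3. y_2 = 0 - (-3)·(0 - (-1))/((-3) - 2) = -3/5.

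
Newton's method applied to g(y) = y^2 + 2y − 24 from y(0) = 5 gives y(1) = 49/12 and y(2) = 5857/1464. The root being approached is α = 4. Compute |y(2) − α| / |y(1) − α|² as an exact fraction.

y(1) − α = 49/12 − 4 = 1/12, so |y(1) − α| = 1/12.
y(2) − α = 5857/1464 − 4 = 1/1464, so |y(2) − α| = 1/1464.
|y(1) − α|² = 1/144.
Ratio = (1/1464) / (1/144) = 6/61.

6/61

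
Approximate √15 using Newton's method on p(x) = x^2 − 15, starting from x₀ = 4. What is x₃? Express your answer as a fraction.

p'(x) = 2x.
p(4) = 1, p'(4) = 8, so x₁ = 4 − 1/8 = 31/8.
p(31/8) = 1/64, p'(31/8) = 31/4, so x₂ = (31/8) − (1/64)/(31/4) = 1921/496.
p(1921/496) = 1/246016, p'(1921/496) = 1921/248, so x₃ = (1921/496) − (1/246016)/(1921/248) = 7380481/1905632.

7380481/1905632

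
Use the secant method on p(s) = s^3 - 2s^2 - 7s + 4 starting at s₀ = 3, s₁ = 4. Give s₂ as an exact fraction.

p(3) = -8, p(4) = 8. s₂ = 4 - 8·(4 - 3)/(8 - (-8)) = 7/2.

7/2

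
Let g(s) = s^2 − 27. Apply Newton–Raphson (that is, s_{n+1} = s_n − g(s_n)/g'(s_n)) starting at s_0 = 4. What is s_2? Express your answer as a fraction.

g'(s) = 2s.
g(4) = −11, g'(4) = 8, so s_1 = 4 − (−11)/8 = 43/8.
g(43/8) = 121/64, g'(43/8) = 43/4, so s_2 = (43/8) − (121/64)/(43/4) = 3577/688.

3577/688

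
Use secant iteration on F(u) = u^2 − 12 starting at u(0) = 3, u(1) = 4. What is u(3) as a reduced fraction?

F(3) = −3, F(4) = 4. u(2) = 4 − 4·(4 − 3)/(4 − (−3)) = 24/7.
F(4) = 4, F(24/7) = −12/49. u(3) = (24/7) − (−12/49)·((24/7) − 4)/((−12/49) − 4) = 45/13.

45/13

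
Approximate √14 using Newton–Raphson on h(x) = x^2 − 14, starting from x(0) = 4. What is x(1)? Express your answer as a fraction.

h'(x) = 2x.
h(4) = 2, h'(4) = 8, so x(1) = 4 − 2/8 = 15/4.

15/4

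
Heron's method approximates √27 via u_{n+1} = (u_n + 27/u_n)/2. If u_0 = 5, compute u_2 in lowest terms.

u_1 = (5 + 27/5)/2 = 26/5.
u_2 = (26/5 + 27/(26/5))/2 = 1351/260.

1351/260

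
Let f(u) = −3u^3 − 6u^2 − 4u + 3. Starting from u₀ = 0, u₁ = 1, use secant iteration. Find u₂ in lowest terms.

f(0) = 3, f(1) = −10. u₂ = 1 − (−10)·(1 − 0)/((−10) − 3) = 3/13.

3/13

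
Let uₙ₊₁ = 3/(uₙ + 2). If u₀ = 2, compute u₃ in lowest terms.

u₁ = 3/(2 + 2) = 3/4.
u₂ = 3/(3/4 + 2) = 12/11.
u₃ = 3/(12/11 + 2) = 33/34.

33/34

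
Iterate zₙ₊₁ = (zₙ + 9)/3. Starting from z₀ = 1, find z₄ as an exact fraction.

z₁ = (1 + 9)/3 = 10/3.
z₂ = ((10/3) + 9)/3 = 37/9.
z₃ = ((37/9) + 9)/3 = 118/27.
z₄ = ((118/27) + 9)/3 = 361/81.

361/81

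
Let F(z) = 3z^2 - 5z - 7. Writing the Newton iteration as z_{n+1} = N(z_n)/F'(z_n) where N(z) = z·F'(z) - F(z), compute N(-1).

F'(z) = 6z - 5.
N(z) = z·F'(z) - F(z) = z·(6z - 5) - (3z^2 - 5z - 7) = 3z^2 + 7.
N(-1) = 10.

10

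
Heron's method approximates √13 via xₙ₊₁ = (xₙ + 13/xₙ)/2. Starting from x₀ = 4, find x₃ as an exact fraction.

5597777/1552544

x₁ = (4 + 13/4)/2 = 29/8.
x₂ = (29/8 + 13/(29/8))/2 = 1673/464.
x₃ = (1673/464 + 13/(1673/464))/2 = 5597777/1552544.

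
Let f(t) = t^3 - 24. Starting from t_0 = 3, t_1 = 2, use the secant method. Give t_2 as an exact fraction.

54/19

f(3) = 3, f(2) = -16. t_2 = 2 - (-16)·(2 - 3)/((-16) - 3) = 54/19.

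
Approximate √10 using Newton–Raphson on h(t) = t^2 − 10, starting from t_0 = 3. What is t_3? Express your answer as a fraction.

h'(t) = 2t.
h(3) = −1, h'(3) = 6, so t_1 = 3 − (−1)/6 = 19/6.
h(19/6) = 1/36, h'(19/6) = 19/3, so t_2 = (19/6) − (1/36)/(19/3) = 721/228.
h(721/228) = 1/51984, h'(721/228) = 721/114, so t_3 = (721/228) − (1/51984)/(721/114) = 1039681/328776.

1039681/328776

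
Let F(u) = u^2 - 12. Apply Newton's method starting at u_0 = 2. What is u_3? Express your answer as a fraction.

97/28

F'(u) = 2u.
F(2) = -8, F'(2) = 4, so u_1 = 2 - (-8)/4 = 4.
F(4) = 4, F'(4) = 8, so u_2 = 4 - 4/8 = 7/2.
F(7/2) = 1/4, F'(7/2) = 7, so u_3 = (7/2) - (1/4)/7 = 97/28.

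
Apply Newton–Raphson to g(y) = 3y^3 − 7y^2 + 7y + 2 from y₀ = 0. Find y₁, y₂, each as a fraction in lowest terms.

g'(y) = 9y^2 − 14y + 7.
g(0) = 2, g'(0) = 7, so y₁ = 0 − 2/7 = −2/7.
g(−2/7) = −220/343, g'(−2/7) = 575/49, so y₂ = (−2/7) − (−220/343)/(575/49) = −186/805.

y₁ = −2/7, y₂ = −186/805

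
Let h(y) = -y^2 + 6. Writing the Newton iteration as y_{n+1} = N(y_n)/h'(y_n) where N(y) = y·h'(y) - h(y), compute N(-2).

h'(y) = -2y.
N(y) = y·h'(y) - h(y) = y·(-2y) - (-y^2 + 6) = -y^2 - 6.
N(-2) = -10.

-10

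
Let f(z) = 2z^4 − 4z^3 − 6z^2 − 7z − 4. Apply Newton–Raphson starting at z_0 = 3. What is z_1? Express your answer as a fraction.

44/13

f'(z) = 8z^3 − 12z^2 − 12z − 7.
f(3) = −25, f'(3) = 65, so z_1 = 3 − (−25)/65 = 44/13.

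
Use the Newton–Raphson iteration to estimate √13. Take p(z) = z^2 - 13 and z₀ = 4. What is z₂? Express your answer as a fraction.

p'(z) = 2z.
p(4) = 3, p'(4) = 8, so z₁ = 4 - 3/8 = 29/8.
p(29/8) = 9/64, p'(29/8) = 29/4, so z₂ = (29/8) - (9/64)/(29/4) = 1673/464.

1673/464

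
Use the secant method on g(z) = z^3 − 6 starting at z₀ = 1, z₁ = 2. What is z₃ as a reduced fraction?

g(1) = −5, g(2) = 2. z₂ = 2 − 2·(2 − 1)/(2 − (−5)) = 12/7.
g(2) = 2, g(12/7) = −330/343. z₃ = (12/7) − (−330/343)·((12/7) − 2)/((−330/343) − 2) = 459/254.

459/254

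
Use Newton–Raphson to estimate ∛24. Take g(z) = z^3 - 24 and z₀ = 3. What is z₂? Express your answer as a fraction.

g'(z) = 3z^2.
g(3) = 3, g'(3) = 27, so z₁ = 3 - 3/27 = 26/9.
g(26/9) = 80/729, g'(26/9) = 676/27, so z₂ = (26/9) - (80/729)/(676/27) = 13162/4563.

13162/4563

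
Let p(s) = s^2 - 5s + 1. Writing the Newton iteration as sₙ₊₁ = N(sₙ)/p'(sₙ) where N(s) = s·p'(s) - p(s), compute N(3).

8

p'(s) = 2s - 5.
N(s) = s·p'(s) - p(s) = s·(2s - 5) - (s^2 - 5s + 1) = s^2 - 1.
N(3) = 8.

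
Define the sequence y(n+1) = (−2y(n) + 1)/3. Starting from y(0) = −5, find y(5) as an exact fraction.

215/243

y(1) = (−2·(−5) + 1)/3 = 11/3.
y(2) = (−2·(11/3) + 1)/3 = −19/9.
y(3) = (−2·(−19/9) + 1)/3 = 47/27.
y(4) = (−2·(47/27) + 1)/3 = −67/81.
y(5) = (−2·(−67/81) + 1)/3 = 215/243.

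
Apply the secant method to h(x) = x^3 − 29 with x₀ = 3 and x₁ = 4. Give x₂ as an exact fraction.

113/37

h(3) = −2, h(4) = 35. x₂ = 4 − 35·(4 − 3)/(35 − (−2)) = 113/37.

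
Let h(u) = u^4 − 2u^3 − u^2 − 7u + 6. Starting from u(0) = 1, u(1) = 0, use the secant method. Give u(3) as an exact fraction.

h(1) = −3, h(0) = 6. u(2) = 0 − 6·(0 − 1)/(6 − (−3)) = 2/3.
h(0) = 6, h(2/3) = 40/81. u(3) = (2/3) − (40/81)·((2/3) − 0)/((40/81) − 6) = 162/223.

162/223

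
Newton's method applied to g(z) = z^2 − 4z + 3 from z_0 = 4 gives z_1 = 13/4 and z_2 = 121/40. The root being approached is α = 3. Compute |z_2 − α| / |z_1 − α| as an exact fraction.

1/10

z_1 − α = 13/4 − 3 = 1/4, so |z_1 − α| = 1/4.
z_2 − α = 121/40 − 3 = 1/40, so |z_2 − α| = 1/40.
Ratio = (1/40) / (1/4) = 1/10.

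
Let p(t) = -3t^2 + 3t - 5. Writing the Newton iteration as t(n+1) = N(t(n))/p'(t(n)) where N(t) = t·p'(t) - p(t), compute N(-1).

2

p'(t) = -6t + 3.
N(t) = t·p'(t) - p(t) = t·(-6t + 3) - (-3t^2 + 3t - 5) = -3t^2 + 5.
N(-1) = 2.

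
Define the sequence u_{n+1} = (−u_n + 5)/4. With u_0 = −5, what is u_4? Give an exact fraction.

125/128

u_1 = (−(−5) + 5)/4 = 5/2.
u_2 = (−(5/2) + 5)/4 = 5/8.
u_3 = (−(5/8) + 5)/4 = 35/32.
u_4 = (−(35/32) + 5)/4 = 125/128.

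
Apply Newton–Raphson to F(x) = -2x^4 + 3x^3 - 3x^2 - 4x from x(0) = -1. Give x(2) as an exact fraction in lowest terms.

F'(x) = -8x^3 + 9x^2 - 6x - 4.
F(-1) = -4, F'(-1) = 19, so x(1) = (-1) - (-4)/19 = -15/19.
F(-15/19) = -125760/130321, F'(-15/19) = 70529/6859, so x(2) = (-15/19) - (-125760/130321)/(70529/6859) = -932175/1340051.

-932175/1340051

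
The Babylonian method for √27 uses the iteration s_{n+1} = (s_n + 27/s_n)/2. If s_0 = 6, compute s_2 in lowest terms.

291/56

s_1 = (6 + 27/6)/2 = 21/4.
s_2 = (21/4 + 27/(21/4))/2 = 291/56.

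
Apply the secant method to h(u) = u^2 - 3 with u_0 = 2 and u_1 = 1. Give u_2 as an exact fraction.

5/3

h(2) = 1, h(1) = -2. u_2 = 1 - (-2)·(1 - 2)/((-2) - 1) = 5/3.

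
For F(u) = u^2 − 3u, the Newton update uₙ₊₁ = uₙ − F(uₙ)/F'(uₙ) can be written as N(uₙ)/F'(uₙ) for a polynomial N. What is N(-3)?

9

F'(u) = 2u − 3.
N(u) = u·F'(u) − F(u) = u·(2u − 3) − (u^2 − 3u) = u^2.
N(-3) = 9.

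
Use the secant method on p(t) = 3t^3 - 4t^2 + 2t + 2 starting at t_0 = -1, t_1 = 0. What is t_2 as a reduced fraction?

-2/9

p(-1) = -7, p(0) = 2. t_2 = 0 - 2·(0 - (-1))/(2 - (-7)) = -2/9.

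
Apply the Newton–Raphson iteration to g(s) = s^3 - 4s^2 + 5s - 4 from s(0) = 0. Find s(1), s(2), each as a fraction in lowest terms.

g'(s) = 3s^2 - 8s + 5.
g(0) = -4, g'(0) = 5, so s(1) = 0 - (-4)/5 = 4/5.
g(4/5) = -256/125, g'(4/5) = 13/25, so s(2) = (4/5) - (-256/125)/(13/25) = 308/65.

s(1) = 4/5, s(2) = 308/65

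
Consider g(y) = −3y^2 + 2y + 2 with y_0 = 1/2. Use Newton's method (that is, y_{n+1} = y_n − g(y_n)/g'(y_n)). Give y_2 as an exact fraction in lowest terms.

395/232

g'(y) = −6y + 2.
g(1/2) = 9/4, g'(1/2) = −1, so y_1 = (1/2) − (9/4)/(−1) = 11/4.
g(11/4) = −243/16, g'(11/4) = −29/2, so y_2 = (11/4) − (−243/16)/(−29/2) = 395/232.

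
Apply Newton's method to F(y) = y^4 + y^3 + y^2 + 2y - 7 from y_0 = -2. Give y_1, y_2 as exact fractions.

y_1 = -43/22, y_2 = -9292803/4759084

F'(y) = 4y^3 + 3y^2 + 2y + 2.
F(-2) = 1, F'(-2) = -22, so y_1 = (-2) - 1/(-22) = -43/22.
F(-43/22) = 9043/234256, F'(-43/22) = -108161/5324, so y_2 = (-43/22) - (9043/234256)/(-108161/5324) = -9292803/4759084.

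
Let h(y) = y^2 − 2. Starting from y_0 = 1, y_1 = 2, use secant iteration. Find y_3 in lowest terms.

h(1) = −1, h(2) = 2. y_2 = 2 − 2·(2 − 1)/(2 − (−1)) = 4/3.
h(2) = 2, h(4/3) = −2/9. y_3 = (4/3) − (−2/9)·((4/3) − 2)/((−2/9) − 2) = 7/5.

7/5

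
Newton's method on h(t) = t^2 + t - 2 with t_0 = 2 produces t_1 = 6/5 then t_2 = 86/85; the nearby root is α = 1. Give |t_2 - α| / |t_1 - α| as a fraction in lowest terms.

t_1 - α = 6/5 - 1 = 1/5, so |t_1 - α| = 1/5.
t_2 - α = 86/85 - 1 = 1/85, so |t_2 - α| = 1/85.
Ratio = (1/85) / (1/5) = 1/17.

1/17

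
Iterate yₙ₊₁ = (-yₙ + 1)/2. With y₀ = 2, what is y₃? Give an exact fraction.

1/8

y₁ = (-2 + 1)/2 = -1/2.
y₂ = (-(-1/2) + 1)/2 = 3/4.
y₃ = (-(3/4) + 1)/2 = 1/8.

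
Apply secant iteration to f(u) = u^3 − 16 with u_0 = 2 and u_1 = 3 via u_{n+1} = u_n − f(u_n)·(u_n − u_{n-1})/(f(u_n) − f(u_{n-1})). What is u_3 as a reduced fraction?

19990/7987

f(2) = −8, f(3) = 11. u_2 = 3 − 11·(3 − 2)/(11 − (−8)) = 46/19.
f(3) = 11, f(46/19) = −12408/6859. u_3 = (46/19) − (−12408/6859)·((46/19) − 3)/((−12408/6859) − 11) = 19990/7987.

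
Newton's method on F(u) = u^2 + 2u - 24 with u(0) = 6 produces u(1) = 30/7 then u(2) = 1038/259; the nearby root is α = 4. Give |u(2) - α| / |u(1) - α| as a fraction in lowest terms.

1/37

u(1) - α = 30/7 - 4 = 2/7, so |u(1) - α| = 2/7.
u(2) - α = 1038/259 - 4 = 2/259, so |u(2) - α| = 2/259.
Ratio = (2/259) / (2/7) = 1/37.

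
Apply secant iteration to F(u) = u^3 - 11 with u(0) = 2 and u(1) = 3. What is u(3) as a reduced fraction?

F(2) = -3, F(3) = 16. u(2) = 3 - 16·(3 - 2)/(16 - (-3)) = 41/19.
F(3) = 16, F(41/19) = -6528/6859. u(3) = (41/19) - (-6528/6859)·((41/19) - 3)/((-6528/6859) - 16) = 16025/7267.

16025/7267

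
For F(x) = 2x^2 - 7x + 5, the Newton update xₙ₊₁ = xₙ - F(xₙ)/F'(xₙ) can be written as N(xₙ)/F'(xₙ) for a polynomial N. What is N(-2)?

F'(x) = 4x - 7.
N(x) = x·F'(x) - F(x) = x·(4x - 7) - (2x^2 - 7x + 5) = 2x^2 - 5.
N(-2) = 3.

3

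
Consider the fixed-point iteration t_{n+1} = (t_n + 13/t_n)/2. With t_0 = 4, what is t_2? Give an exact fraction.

1673/464

t_1 = (4 + 13/4)/2 = 29/8.
t_2 = (29/8 + 13/(29/8))/2 = 1673/464.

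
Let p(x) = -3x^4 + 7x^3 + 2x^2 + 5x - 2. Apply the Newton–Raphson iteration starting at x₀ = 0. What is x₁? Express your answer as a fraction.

2/5

p'(x) = -12x^3 + 21x^2 + 4x + 5.
p(0) = -2, p'(0) = 5, so x₁ = 0 - (-2)/5 = 2/5.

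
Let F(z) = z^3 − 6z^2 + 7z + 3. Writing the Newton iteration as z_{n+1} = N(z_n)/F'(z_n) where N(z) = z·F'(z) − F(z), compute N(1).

−7

F'(z) = 3z^2 − 12z + 7.
N(z) = z·F'(z) − F(z) = z·(3z^2 − 12z + 7) − (z^3 − 6z^2 + 7z + 3) = 2z^3 − 6z^2 − 3.
N(1) = −7.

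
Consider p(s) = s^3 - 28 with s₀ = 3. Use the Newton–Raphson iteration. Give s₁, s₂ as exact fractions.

p'(s) = 3s^2.
p(3) = -1, p'(3) = 27, so s₁ = 3 - (-1)/27 = 82/27.
p(82/27) = 244/19683, p'(82/27) = 6724/243, so s₂ = (82/27) - (244/19683)/(6724/243) = 413465/136161.

s₁ = 82/27, s₂ = 413465/136161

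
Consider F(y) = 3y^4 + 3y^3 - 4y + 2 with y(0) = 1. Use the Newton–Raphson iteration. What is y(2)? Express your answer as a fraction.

F'(y) = 12y^3 + 9y^2 - 4.
F(1) = 4, F'(1) = 17, so y(1) = 1 - 4/17 = 13/17.
F(13/17) = 109296/83521, F'(13/17) = 32569/4913, so y(2) = (13/17) - (109296/83521)/(32569/4913) = 314101/553673.

314101/553673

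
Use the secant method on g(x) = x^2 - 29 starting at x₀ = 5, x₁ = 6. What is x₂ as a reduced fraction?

g(5) = -4, g(6) = 7. x₂ = 6 - 7·(6 - 5)/(7 - (-4)) = 59/11.

59/11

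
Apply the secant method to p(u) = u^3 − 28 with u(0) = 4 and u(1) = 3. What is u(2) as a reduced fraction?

112/37

p(4) = 36, p(3) = −1. u(2) = 3 − (−1)·(3 − 4)/((−1) − 36) = 112/37.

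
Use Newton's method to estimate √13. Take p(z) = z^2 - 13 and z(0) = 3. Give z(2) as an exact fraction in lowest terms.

119/33

p'(z) = 2z.
p(3) = -4, p'(3) = 6, so z(1) = 3 - (-4)/6 = 11/3.
p(11/3) = 4/9, p'(11/3) = 22/3, so z(2) = (11/3) - (4/9)/(22/3) = 119/33.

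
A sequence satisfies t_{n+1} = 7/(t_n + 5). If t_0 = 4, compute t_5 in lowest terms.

13853/12156

t_1 = 7/(4 + 5) = 7/9.
t_2 = 7/(7/9 + 5) = 63/52.
t_3 = 7/(63/52 + 5) = 364/323.
t_4 = 7/(364/323 + 5) = 2261/1979.
t_5 = 7/(2261/1979 + 5) = 13853/12156.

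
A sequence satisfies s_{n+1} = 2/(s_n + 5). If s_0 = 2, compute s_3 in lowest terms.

74/199

s_1 = 2/(2 + 5) = 2/7.
s_2 = 2/(2/7 + 5) = 14/37.
s_3 = 2/(14/37 + 5) = 74/199.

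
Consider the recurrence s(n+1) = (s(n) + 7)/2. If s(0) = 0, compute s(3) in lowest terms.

s(1) = (0 + 7)/2 = 7/2.
s(2) = ((7/2) + 7)/2 = 21/4.
s(3) = ((21/4) + 7)/2 = 49/8.

49/8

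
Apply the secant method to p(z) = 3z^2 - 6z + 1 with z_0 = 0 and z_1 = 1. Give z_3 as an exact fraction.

0

p(0) = 1, p(1) = -2. z_2 = 1 - (-2)·(1 - 0)/((-2) - 1) = 1/3.
p(1) = -2, p(1/3) = -2/3. z_3 = (1/3) - (-2/3)·((1/3) - 1)/((-2/3) - (-2)) = 0.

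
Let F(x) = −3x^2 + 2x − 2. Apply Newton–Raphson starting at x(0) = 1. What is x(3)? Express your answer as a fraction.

2395/1264

F'(x) = −6x + 2.
F(1) = −3, F'(1) = −4, so x(1) = 1 − (−3)/(−4) = 1/4.
F(1/4) = −27/16, F'(1/4) = 1/2, so x(2) = (1/4) − (−27/16)/(1/2) = 29/8.
F(29/8) = −2187/64, F'(29/8) = −79/4, so x(3) = (29/8) − (−2187/64)/(−79/4) = 2395/1264.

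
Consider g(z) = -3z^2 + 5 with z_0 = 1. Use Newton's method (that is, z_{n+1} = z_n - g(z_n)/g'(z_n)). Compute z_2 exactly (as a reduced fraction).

g'(z) = -6z.
g(1) = 2, g'(1) = -6, so z_1 = 1 - 2/(-6) = 4/3.
g(4/3) = -1/3, g'(4/3) = -8, so z_2 = (4/3) - (-1/3)/(-8) = 31/24.

31/24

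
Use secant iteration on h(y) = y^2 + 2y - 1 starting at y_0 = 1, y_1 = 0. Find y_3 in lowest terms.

h(1) = 2, h(0) = -1. y_2 = 0 - (-1)·(0 - 1)/((-1) - 2) = 1/3.
h(0) = -1, h(1/3) = -2/9. y_3 = (1/3) - (-2/9)·((1/3) - 0)/((-2/9) - (-1)) = 3/7.

3/7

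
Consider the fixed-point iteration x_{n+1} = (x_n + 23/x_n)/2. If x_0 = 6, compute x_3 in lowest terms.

92261137/19237776

x_1 = (6 + 23/6)/2 = 59/12.
x_2 = (59/12 + 23/(59/12))/2 = 6793/1416.
x_3 = (6793/1416 + 23/(6793/1416))/2 = 92261137/19237776.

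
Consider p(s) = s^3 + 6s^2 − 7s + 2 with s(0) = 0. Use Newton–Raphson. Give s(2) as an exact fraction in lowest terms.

p'(s) = 3s^2 + 12s − 7.
p(0) = 2, p'(0) = −7, so s(1) = 0 − 2/(−7) = 2/7.
p(2/7) = 176/343, p'(2/7) = −163/49, so s(2) = (2/7) − (176/343)/(−163/49) = 502/1141.

502/1141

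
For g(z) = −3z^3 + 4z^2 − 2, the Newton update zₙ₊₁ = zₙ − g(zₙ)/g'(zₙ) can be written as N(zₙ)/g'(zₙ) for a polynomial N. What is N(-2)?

66

g'(z) = −9z^2 + 8z.
N(z) = z·g'(z) − g(z) = z·(−9z^2 + 8z) − (−3z^3 + 4z^2 − 2) = −6z^3 + 4z^2 + 2.
N(-2) = 66.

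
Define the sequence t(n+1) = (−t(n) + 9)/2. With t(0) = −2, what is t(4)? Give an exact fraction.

t(1) = (−(−2) + 9)/2 = 11/2.
t(2) = (−(11/2) + 9)/2 = 7/4.
t(3) = (−(7/4) + 9)/2 = 29/8.
t(4) = (−(29/8) + 9)/2 = 43/16.

43/16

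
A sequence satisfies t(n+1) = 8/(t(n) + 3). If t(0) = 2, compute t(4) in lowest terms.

872/511

t(1) = 8/(2 + 3) = 8/5.
t(2) = 8/(8/5 + 3) = 40/23.
t(3) = 8/(40/23 + 3) = 184/109.
t(4) = 8/(184/109 + 3) = 872/511.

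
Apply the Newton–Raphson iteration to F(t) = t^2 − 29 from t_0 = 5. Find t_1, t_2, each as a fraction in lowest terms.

F'(t) = 2t.
F(5) = −4, F'(5) = 10, so t_1 = 5 − (−4)/10 = 27/5.
F(27/5) = 4/25, F'(27/5) = 54/5, so t_2 = (27/5) − (4/25)/(54/5) = 727/135.

t_1 = 27/5, t_2 = 727/135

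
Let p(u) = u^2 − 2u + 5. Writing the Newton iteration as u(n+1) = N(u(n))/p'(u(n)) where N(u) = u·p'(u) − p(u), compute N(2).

p'(u) = 2u − 2.
N(u) = u·p'(u) − p(u) = u·(2u − 2) − (u^2 − 2u + 5) = u^2 − 5.
N(2) = −1.

−1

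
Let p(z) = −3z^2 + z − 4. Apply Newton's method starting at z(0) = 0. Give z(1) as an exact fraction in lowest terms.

p'(z) = −6z + 1.
p(0) = −4, p'(0) = 1, so z(1) = 0 − (−4)/1 = 4.

4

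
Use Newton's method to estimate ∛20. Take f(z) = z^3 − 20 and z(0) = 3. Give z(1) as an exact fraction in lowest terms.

f'(z) = 3z^2.
f(3) = 7, f'(3) = 27, so z(1) = 3 − 7/27 = 74/27.

74/27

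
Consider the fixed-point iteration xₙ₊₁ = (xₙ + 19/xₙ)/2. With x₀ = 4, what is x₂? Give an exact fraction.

2441/560

x₁ = (4 + 19/4)/2 = 35/8.
x₂ = (35/8 + 19/(35/8))/2 = 2441/560.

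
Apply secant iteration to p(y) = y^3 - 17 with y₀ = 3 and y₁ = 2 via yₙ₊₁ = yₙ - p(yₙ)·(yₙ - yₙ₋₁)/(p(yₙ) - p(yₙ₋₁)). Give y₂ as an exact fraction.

47/19

p(3) = 10, p(2) = -9. y₂ = 2 - (-9)·(2 - 3)/((-9) - 10) = 47/19.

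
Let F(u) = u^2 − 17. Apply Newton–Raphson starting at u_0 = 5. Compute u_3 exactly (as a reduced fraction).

187457/45465

F'(u) = 2u.
F(5) = 8, F'(5) = 10, so u_1 = 5 − 8/10 = 21/5.
F(21/5) = 16/25, F'(21/5) = 42/5, so u_2 = (21/5) − (16/25)/(42/5) = 433/105.
F(433/105) = 64/11025, F'(433/105) = 866/105, so u_3 = (433/105) − (64/11025)/(866/105) = 187457/45465.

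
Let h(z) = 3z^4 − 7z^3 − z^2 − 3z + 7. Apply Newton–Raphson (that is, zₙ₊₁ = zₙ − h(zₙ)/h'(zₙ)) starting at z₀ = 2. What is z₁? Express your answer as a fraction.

21/5

h'(z) = 12z^3 − 21z^2 − 2z − 3.
h(2) = −11, h'(2) = 5, so z₁ = 2 − (−11)/5 = 21/5.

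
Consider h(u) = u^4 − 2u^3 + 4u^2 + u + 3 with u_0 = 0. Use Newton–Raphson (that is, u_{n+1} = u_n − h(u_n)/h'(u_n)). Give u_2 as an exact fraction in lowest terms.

h'(u) = 4u^3 − 6u^2 + 8u + 1.
h(0) = 3, h'(0) = 1, so u_1 = 0 − 3/1 = −3.
h(−3) = 171, h'(−3) = −185, so u_2 = (−3) − 171/(−185) = −384/185.

−384/185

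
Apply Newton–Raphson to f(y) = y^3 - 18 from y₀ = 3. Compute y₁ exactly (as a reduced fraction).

f'(y) = 3y^2.
f(3) = 9, f'(3) = 27, so y₁ = 3 - 9/27 = 8/3.

8/3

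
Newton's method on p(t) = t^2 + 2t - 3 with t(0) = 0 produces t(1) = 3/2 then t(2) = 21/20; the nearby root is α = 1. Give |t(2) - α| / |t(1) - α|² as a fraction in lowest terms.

t(1) - α = 3/2 - 1 = 1/2, so |t(1) - α| = 1/2.
t(2) - α = 21/20 - 1 = 1/20, so |t(2) - α| = 1/20.
|t(1) - α|² = 1/4.
Ratio = (1/20) / (1/4) = 1/5.

1/5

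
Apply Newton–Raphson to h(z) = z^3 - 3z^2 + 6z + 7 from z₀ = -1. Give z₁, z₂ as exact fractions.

h'(z) = 3z^2 - 6z + 6.
h(-1) = -3, h'(-1) = 15, so z₁ = (-1) - (-3)/15 = -4/5.
h(-4/5) = -29/125, h'(-4/5) = 318/25, so z₂ = (-4/5) - (-29/125)/(318/25) = -1243/1590.

z₁ = -4/5, z₂ = -1243/1590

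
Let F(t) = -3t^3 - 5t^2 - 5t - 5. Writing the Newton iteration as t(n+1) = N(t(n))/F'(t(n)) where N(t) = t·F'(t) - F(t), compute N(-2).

F'(t) = -9t^2 - 10t - 5.
N(t) = t·F'(t) - F(t) = t·(-9t^2 - 10t - 5) - (-3t^3 - 5t^2 - 5t - 5) = -6t^3 - 5t^2 + 5.
N(-2) = 33.

33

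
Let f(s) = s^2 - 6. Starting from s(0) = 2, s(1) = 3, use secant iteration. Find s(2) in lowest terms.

12/5

f(2) = -2, f(3) = 3. s(2) = 3 - 3·(3 - 2)/(3 - (-2)) = 12/5.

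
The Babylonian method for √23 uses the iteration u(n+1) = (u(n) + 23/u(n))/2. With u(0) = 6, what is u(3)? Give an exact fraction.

92261137/19237776

u(1) = (6 + 23/6)/2 = 59/12.
u(2) = (59/12 + 23/(59/12))/2 = 6793/1416.
u(3) = (6793/1416 + 23/(6793/1416))/2 = 92261137/19237776.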